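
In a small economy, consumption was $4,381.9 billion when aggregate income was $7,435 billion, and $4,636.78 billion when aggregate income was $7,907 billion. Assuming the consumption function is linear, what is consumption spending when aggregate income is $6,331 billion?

C = 3785.74

MPC = (4636.78 − 4381.9)/(7907 − 7435) = 254.88/472 = 0.54
a = 4381.9 − 0.54(7435) = 4381.9 − 4014.9 = 367
C = 367 + 0.54(6331) = 367 + 3418.74 = 3785.74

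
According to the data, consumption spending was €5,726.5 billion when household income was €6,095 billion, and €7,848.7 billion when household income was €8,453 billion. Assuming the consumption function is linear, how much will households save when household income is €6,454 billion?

MPC = (7848.7 − 5726.5)/(8453 − 6095) = 2122.2/2358 = 0.9
a = 5726.5 − 0.9(6095) = 5726.5 − 5485.5 = 241
C = 241 + 0.9(6454) = 6049.6
S = 6454 − 6049.6 = 404.4

S = 404.4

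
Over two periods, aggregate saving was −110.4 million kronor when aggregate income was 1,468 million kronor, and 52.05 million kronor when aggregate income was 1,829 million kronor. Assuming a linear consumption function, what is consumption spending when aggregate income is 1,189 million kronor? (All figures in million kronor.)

C = 1424.95

MPS = ΔS/ΔY = (52.05 − (-110.4))/(1829 − 1468) = 162.45/361 = 0.45
MPC = 1 − MPS = 0.55
Autonomous saving = -110.4 − 0.45(1468) = -771, so a = 771
C = 771 + 0.55(1189) = 771 + 653.95 = 1424.95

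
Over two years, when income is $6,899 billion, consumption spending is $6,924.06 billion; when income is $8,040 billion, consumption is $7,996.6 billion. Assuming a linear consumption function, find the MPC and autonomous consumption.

MPC = 0.94; a = 439

MPC = ΔC/ΔY = (7996.6 − 6924.06)/(8040 − 6899) = 1072.54/1141 = 0.94
a = C − MPC·Y = 6924.06 − 0.94(6899) = 6924.06 − 6485.06 = 439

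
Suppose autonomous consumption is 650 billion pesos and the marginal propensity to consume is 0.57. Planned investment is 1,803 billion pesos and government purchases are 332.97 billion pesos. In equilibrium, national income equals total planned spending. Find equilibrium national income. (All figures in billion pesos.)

Y = C + I + G = 650 + 0.57Y + 1803 + 332.97
Y − 0.57Y = 2785.97
0.43Y = 2785.97, so Y = 2785.97/0.43 = 6479

Y = 6479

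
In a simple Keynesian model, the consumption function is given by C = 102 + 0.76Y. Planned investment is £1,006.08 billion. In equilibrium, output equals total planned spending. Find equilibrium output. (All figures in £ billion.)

Y = C + I = 102 + 0.76Y + 1006.08
Y − 0.76Y = 1108.08
0.24Y = 1108.08, so Y = 1108.08/0.24 = 4617

Y = 4617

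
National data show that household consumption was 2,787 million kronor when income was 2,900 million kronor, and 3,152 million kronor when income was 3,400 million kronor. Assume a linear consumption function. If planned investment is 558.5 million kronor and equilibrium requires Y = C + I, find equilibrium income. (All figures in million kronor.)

Y = 4550

MPC = (3152 − 2787)/(3400 − 2900) = 365/500 = 0.73
a = 2787 − 0.73(2900) = 670
Equilibrium: Y = 670 + 0.73Y + 558.5
0.27Y = 1228.5, so Y = 1228.5/0.27 = 4550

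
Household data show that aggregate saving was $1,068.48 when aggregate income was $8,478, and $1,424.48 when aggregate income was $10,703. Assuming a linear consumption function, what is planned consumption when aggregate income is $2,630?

C = 2497.2

MPS = ΔS/ΔY = (1424.48 − 1068.48)/(10703 − 8478) = 356/2225 = 0.16
MPC = 1 − MPS = 0.84
Autonomous saving = 1068.48 − 0.16(8478) = -288, so a = 288
C = 288 + 0.84(2630) = 288 + 2209.2 = 2497.2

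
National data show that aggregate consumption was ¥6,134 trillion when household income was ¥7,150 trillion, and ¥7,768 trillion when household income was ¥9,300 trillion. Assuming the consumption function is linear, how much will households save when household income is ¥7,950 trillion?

S = 1208

MPC = (7768 − 6134)/(9300 − 7150) = 1634/2150 = 0.76
a = 6134 − 0.76(7150) = 6134 − 5434 = 700
C = 700 + 0.76(7950) = 6742
S = 7950 − 6742 = 1208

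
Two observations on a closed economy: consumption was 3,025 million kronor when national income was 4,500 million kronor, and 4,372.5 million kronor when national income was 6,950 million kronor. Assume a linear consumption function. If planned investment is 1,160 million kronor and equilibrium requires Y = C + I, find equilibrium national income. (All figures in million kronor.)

Y = 3800

MPC = (4372.5 − 3025)/(6950 − 4500) = 1347.5/2450 = 0.55
a = 3025 − 0.55(4500) = 550
Equilibrium: Y = 550 + 0.55Y + 1160
0.45Y = 1710, so Y = 1710/0.45 = 3800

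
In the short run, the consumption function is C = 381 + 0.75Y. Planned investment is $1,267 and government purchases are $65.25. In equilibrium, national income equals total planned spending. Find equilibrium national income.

Y = C + I + G = 381 + 0.75Y + 1267 + 65.25
Y − 0.75Y = 1713.25
0.25Y = 1713.25, so Y = 1713.25/0.25 = 6853

Y = 6853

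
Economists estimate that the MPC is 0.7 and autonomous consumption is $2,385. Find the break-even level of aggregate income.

Y = 7950

At break-even, C = Y: 2385 + 0.7Y = Y
0.3Y = 2385, so Y = 2385/0.3 = 7950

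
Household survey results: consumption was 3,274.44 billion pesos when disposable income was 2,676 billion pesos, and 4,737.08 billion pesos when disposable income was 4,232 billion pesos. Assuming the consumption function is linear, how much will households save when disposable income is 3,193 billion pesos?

MPC = (4737.08 − 3274.44)/(4232 − 2676) = 1462.64/1556 = 0.94
a = 3274.44 − 0.94(2676) = 3274.44 − 2515.44 = 759
C = 759 + 0.94(3193) = 3760.42
S = 3193 − 3760.42 = -567.42

S = -567.42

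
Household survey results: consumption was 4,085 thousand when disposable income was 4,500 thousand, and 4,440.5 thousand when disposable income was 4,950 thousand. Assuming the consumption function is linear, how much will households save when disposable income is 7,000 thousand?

S = 940

MPC = (4440.5 − 4085)/(4950 − 4500) = 355.5/450 = 0.79
a = 4085 − 0.79(4500) = 4085 − 3555 = 530
C = 530 + 0.79(7000) = 6060
S = 7000 − 6060 = 940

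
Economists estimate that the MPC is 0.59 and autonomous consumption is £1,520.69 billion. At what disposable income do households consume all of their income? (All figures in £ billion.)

At break-even, C = Y: 1520.69 + 0.59Y = Y
0.41Y = 1520.69, so Y = 1520.69/0.41 = 3709

Y = 3709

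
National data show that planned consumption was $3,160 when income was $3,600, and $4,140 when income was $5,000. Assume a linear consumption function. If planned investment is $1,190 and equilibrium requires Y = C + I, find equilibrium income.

Y = 6100

MPC = (4140 − 3160)/(5000 − 3600) = 980/1400 = 0.7
a = 3160 − 0.7(3600) = 640
Equilibrium: Y = 640 + 0.7Y + 1190
0.3Y = 1830, so Y = 1830/0.3 = 6100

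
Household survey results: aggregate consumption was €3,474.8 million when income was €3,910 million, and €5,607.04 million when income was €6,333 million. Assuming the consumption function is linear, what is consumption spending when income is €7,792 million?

C = 6890.96

MPC = (5607.04 − 3474.8)/(6333 − 3910) = 2132.24/2423 = 0.88
a = 3474.8 − 0.88(3910) = 3474.8 − 3440.8 = 34
C = 34 + 0.88(7792) = 34 + 6856.96 = 6890.96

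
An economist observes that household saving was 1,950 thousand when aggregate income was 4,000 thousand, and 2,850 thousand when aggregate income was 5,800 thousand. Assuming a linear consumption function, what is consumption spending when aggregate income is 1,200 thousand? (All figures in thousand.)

C = 650

MPS = ΔS/ΔY = (2850 − 1950)/(5800 − 4000) = 900/1800 = 0.5
MPC = 1 − MPS = 0.5
Autonomous saving = 1950 − 0.5(4000) = -50, so a = 50
C = 50 + 0.5(1200) = 50 + 600 = 650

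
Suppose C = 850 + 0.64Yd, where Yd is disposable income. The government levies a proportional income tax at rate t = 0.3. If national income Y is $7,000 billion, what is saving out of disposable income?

Yd = (1 − 0.3)(7000) = 0.7(7000) = 4900
C = 850 + 0.64(4900) = 850 + 3136 = 3986
S = Yd − C = 4900 − 3986 = 914

S = 914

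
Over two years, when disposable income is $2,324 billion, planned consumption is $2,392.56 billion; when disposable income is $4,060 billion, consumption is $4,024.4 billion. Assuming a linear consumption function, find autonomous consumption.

a = 208

MPC = ΔC/ΔY = (4024.4 − 2392.56)/(4060 − 2324) = 1631.84/1736 = 0.94
a = C − MPC·Y = 2392.56 − 0.94(2324) = 2392.56 − 2184.56 = 208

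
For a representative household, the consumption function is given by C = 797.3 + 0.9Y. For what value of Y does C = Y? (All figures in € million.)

At break-even, C = Y: 797.3 + 0.9Y = Y
0.1Y = 797.3, so Y = 797.3/0.1 = 7973

Y = 7973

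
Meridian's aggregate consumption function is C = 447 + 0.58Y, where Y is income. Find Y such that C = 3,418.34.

Y = 5123

447 + 0.58Y = 3418.34
0.58Y = 2971.34, so Y = 2971.34/0.58 = 5123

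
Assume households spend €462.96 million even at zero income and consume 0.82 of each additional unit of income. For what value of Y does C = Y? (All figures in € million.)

At break-even, C = Y: 462.96 + 0.82Y = Y
0.18Y = 462.96, so Y = 462.96/0.18 = 2572

Y = 2572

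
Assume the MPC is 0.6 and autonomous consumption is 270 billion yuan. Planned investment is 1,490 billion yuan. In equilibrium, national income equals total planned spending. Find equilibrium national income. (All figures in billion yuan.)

Y = 4400

Y = C + I = 270 + 0.6Y + 1490
Y − 0.6Y = 1760
0.4Y = 1760, so Y = 1760/0.4 = 4400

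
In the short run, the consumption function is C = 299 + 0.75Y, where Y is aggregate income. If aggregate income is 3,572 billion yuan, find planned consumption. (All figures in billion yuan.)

C = 299 + 0.75(3572) = 299 + 2679 = 2978

C = 2978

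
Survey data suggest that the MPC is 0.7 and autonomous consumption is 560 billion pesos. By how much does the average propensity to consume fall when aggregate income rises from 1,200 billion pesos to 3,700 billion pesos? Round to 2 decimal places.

ΔAPC = 0.32

At Y = 1200: C = 560 + 0.7(1200) = 1400, APC = 1400/1200 = 1.167
At Y = 3700: C = 3150, APC = 3150/3700 = 0.851
Fall in APC = 1.167 − 0.851 = 0.316 ≈ 0.32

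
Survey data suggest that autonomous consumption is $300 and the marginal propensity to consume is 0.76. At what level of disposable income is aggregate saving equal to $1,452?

Y = 7300

S = Y − C = -300 + 0.24Y
-300 + 0.24Y = 1452, so 0.24Y = 1752 and Y = 7300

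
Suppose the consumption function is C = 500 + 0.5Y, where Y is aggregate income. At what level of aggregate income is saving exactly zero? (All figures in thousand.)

Y = 1000

At break-even, C = Y: 500 + 0.5Y = Y
0.5Y = 500, so Y = 500/0.5 = 1000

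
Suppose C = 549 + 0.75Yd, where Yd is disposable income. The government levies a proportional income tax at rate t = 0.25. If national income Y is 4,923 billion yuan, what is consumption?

Yd = (1 − 0.25)(4923) = 0.75(4923) = 3692.25
C = 549 + 0.75(3692.25) = 549 + 2769.1875 = 3318.1875

C = 3318.1875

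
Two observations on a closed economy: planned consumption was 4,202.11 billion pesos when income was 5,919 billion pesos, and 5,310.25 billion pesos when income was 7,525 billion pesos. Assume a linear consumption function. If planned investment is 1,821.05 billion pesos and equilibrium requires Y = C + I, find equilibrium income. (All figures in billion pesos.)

MPC = (5310.25 − 4202.11)/(7525 − 5919) = 1108.14/1606 = 0.69
a = 4202.11 − 0.69(5919) = 118
Equilibrium: Y = 118 + 0.69Y + 1821.05
0.31Y = 1939.05, so Y = 1939.05/0.31 = 6255

Y = 6255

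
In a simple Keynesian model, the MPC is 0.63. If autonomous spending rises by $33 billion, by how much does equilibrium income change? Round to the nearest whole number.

ΔY ≈ 89

The multiplier is 1/(1 − MPC) = 1/0.37.
ΔY = 33/0.37 = 89.19 ≈ 89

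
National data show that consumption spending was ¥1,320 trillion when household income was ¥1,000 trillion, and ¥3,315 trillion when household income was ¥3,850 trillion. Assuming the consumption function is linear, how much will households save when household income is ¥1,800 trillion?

MPC = (3315 − 1320)/(3850 − 1000) = 1995/2850 = 0.7
a = 1320 − 0.7(1000) = 1320 − 700 = 620
C = 620 + 0.7(1800) = 1880
S = 1800 − 1880 = -80

S = -80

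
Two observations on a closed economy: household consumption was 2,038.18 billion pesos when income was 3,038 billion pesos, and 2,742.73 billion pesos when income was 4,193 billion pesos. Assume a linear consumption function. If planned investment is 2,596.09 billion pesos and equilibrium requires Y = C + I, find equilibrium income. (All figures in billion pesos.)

Y = 7131

MPC = (2742.73 − 2038.18)/(4193 − 3038) = 704.55/1155 = 0.61
a = 2038.18 − 0.61(3038) = 185
Equilibrium: Y = 185 + 0.61Y + 2596.09
0.39Y = 2781.09, so Y = 2781.09/0.39 = 7131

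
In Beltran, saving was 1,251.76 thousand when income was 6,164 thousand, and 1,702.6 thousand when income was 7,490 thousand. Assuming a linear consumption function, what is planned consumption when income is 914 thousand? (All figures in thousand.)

MPS = ΔS/ΔY = (1702.6 − 1251.76)/(7490 − 6164) = 450.84/1326 = 0.34
MPC = 1 − MPS = 0.66
Autonomous saving = 1251.76 − 0.34(6164) = -844, so a = 844
C = 844 + 0.66(914) = 844 + 603.24 = 1447.24

C = 1447.24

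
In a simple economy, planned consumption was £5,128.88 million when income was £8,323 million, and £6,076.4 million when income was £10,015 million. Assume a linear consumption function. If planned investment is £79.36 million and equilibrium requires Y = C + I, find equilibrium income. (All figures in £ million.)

MPC = (6076.4 − 5128.88)/(10015 − 8323) = 947.52/1692 = 0.56
a = 5128.88 − 0.56(8323) = 468
Equilibrium: Y = 468 + 0.56Y + 79.36
0.44Y = 547.36, so Y = 547.36/0.44 = 1244

Y = 1244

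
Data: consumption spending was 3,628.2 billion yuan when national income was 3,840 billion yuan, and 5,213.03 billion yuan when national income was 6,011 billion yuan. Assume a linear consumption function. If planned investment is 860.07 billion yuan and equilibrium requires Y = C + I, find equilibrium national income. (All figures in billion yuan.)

MPC = (5213.03 − 3628.2)/(6011 − 3840) = 1584.83/2171 = 0.73
a = 3628.2 − 0.73(3840) = 825
Equilibrium: Y = 825 + 0.73Y + 860.07
0.27Y = 1685.07, so Y = 1685.07/0.27 = 6241

Y = 6241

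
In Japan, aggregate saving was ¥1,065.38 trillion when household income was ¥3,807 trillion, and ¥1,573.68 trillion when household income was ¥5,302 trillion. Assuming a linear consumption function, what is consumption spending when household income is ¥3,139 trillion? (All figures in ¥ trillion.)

MPS = ΔS/ΔY = (1573.68 − 1065.38)/(5302 − 3807) = 508.3/1495 = 0.34
MPC = 1 − MPS = 0.66
Autonomous saving = 1065.38 − 0.34(3807) = -229, so a = 229
C = 229 + 0.66(3139) = 229 + 2071.74 = 2300.74

C = 2300.74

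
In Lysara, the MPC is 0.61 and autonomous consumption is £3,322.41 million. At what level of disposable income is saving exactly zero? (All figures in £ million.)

Y = 8519

At break-even, C = Y: 3322.41 + 0.61Y = Y
0.39Y = 3322.41, so Y = 3322.41/0.39 = 8519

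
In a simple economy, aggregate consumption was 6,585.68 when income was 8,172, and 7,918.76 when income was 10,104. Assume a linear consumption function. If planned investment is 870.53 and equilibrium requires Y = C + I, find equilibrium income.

Y = 5863

MPC = (7918.76 − 6585.68)/(10104 − 8172) = 1333.08/1932 = 0.69
a = 6585.68 − 0.69(8172) = 947
Equilibrium: Y = 947 + 0.69Y + 870.53
0.31Y = 1817.53, so Y = 1817.53/0.31 = 5863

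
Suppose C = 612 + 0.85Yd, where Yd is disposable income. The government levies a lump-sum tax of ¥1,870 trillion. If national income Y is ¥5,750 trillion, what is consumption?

Yd = Y − T = 5750 − 1870 = 3880
C = 612 + 0.85(3880) = 612 + 3298 = 3910

C = 3910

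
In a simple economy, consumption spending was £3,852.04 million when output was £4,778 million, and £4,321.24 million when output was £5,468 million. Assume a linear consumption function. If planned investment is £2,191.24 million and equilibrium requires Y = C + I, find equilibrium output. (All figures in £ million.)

Y = 8732

MPC = (4321.24 − 3852.04)/(5468 − 4778) = 469.2/690 = 0.68
a = 3852.04 − 0.68(4778) = 603
Equilibrium: Y = 603 + 0.68Y + 2191.24
0.32Y = 2794.24, so Y = 2794.24/0.32 = 8732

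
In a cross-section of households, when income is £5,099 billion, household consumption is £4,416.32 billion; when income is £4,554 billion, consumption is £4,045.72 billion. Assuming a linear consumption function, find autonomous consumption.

a = 949

MPC = ΔC/ΔY = (4416.32 − 4045.72)/(5099 − 4554) = 370.6/545 = 0.68
a = C − MPC·Y = 4045.72 − 0.68(4554) = 4045.72 − 3096.72 = 949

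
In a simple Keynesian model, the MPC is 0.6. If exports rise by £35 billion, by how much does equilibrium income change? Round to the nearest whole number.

ΔY ≈ 88

The multiplier is 1/(1 − MPC) = 1/0.4.
ΔY = 35/0.4 = 87.50 ≈ 88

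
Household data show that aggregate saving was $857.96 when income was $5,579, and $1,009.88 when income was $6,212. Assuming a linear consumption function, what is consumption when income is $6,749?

MPS = ΔS/ΔY = (1009.88 − 857.96)/(6212 − 5579) = 151.92/633 = 0.24
MPC = 1 − MPS = 0.76
Autonomous saving = 857.96 − 0.24(5579) = -481, so a = 481
C = 481 + 0.76(6749) = 481 + 5129.24 = 5610.24

C = 5610.24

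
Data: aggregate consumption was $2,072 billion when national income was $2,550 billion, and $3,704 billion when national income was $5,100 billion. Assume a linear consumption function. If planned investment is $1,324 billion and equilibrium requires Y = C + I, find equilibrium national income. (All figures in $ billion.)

MPC = (3704 − 2072)/(5100 − 2550) = 1632/2550 = 0.64
a = 2072 − 0.64(2550) = 440
Equilibrium: Y = 440 + 0.64Y + 1324
0.36Y = 1764, so Y = 1764/0.36 = 4900

Y = 4900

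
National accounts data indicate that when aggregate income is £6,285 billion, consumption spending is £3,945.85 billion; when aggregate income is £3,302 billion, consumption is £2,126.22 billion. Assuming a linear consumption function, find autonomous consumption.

a = 112

MPC = ΔC/ΔY = (3945.85 − 2126.22)/(6285 − 3302) = 1819.63/2983 = 0.61
a = C − MPC·Y = 2126.22 − 0.61(3302) = 2126.22 − 2014.22 = 112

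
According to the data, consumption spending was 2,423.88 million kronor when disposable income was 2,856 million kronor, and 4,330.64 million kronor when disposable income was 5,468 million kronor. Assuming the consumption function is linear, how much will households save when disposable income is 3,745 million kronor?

S = 672.15

MPC = (4330.64 − 2423.88)/(5468 − 2856) = 1906.76/2612 = 0.73
a = 2423.88 − 0.73(2856) = 2423.88 − 2084.88 = 339
C = 339 + 0.73(3745) = 3072.85
S = 3745 − 3072.85 = 672.15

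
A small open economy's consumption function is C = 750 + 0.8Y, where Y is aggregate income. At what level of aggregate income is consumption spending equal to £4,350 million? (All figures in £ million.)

750 + 0.8Y = 4350
0.8Y = 3600, so Y = 3600/0.8 = 4500

Y = 4500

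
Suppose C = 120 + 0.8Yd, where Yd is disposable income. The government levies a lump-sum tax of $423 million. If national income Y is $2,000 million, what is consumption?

C = 1381.6

Yd = Y − T = 2000 − 423 = 1577
C = 120 + 0.8(1577) = 120 + 1261.6 = 1381.6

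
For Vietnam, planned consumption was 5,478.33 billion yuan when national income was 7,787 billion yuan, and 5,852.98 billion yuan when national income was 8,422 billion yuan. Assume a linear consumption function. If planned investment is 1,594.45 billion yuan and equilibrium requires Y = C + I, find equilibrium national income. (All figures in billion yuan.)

MPC = (5852.98 − 5478.33)/(8422 − 7787) = 374.65/635 = 0.59
a = 5478.33 − 0.59(7787) = 884
Equilibrium: Y = 884 + 0.59Y + 1594.45
0.41Y = 2478.45, so Y = 2478.45/0.41 = 6045

Y = 6045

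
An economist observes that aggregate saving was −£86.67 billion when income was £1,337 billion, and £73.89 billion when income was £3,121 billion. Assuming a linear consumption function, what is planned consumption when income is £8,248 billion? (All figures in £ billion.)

MPS = ΔS/ΔY = (73.89 − (-86.67))/(3121 − 1337) = 160.56/1784 = 0.09
MPC = 1 − MPS = 0.91
Autonomous saving = -86.67 − 0.09(1337) = -207, so a = 207
C = 207 + 0.91(8248) = 207 + 7505.68 = 7712.68

C = 7712.68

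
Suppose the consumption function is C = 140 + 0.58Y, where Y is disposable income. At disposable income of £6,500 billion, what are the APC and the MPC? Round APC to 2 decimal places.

MPC = 0.58 (the slope of the consumption function)
C = 140 + 0.58(6500) = 3910, so APC = 3910/6500 = 0.60

APC = 0.60; MPC = 0.58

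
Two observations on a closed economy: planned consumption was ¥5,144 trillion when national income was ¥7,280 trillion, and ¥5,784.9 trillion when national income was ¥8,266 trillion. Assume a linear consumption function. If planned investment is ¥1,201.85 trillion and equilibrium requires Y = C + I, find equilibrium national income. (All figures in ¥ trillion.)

MPC = (5784.9 − 5144)/(8266 − 7280) = 640.9/986 = 0.65
a = 5144 − 0.65(7280) = 412
Equilibrium: Y = 412 + 0.65Y + 1201.85
0.35Y = 1613.85, so Y = 1613.85/0.35 = 4611

Y = 4611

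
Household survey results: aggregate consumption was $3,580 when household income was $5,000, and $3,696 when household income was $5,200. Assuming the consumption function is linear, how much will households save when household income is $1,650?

MPC = (3696 − 3580)/(5200 − 5000) = 116/200 = 0.58
a = 3580 − 0.58(5000) = 3580 − 2900 = 680
C = 680 + 0.58(1650) = 1637
S = 1650 − 1637 = 13

S = 13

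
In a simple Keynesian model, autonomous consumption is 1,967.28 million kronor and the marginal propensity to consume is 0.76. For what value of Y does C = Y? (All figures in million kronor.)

At break-even, C = Y: 1967.28 + 0.76Y = Y
0.24Y = 1967.28, so Y = 1967.28/0.24 = 8197

Y = 8197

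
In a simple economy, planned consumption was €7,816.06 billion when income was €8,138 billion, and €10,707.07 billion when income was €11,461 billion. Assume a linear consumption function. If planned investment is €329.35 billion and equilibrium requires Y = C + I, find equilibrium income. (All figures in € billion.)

Y = 8195

MPC = (10707.07 − 7816.06)/(11461 − 8138) = 2891.01/3323 = 0.87
a = 7816.06 − 0.87(8138) = 736
Equilibrium: Y = 736 + 0.87Y + 329.35
0.13Y = 1065.35, so Y = 1065.35/0.13 = 8195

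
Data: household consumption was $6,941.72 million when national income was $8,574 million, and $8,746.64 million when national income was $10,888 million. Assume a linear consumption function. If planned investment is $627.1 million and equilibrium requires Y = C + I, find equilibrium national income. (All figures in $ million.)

Y = 4005

MPC = (8746.64 − 6941.72)/(10888 − 8574) = 1804.92/2314 = 0.78
a = 6941.72 − 0.78(8574) = 254
Equilibrium: Y = 254 + 0.78Y + 627.1
0.22Y = 881.1, so Y = 881.1/0.22 = 4005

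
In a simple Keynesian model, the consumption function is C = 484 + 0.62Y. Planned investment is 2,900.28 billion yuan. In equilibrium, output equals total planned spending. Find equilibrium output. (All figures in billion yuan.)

Y = 8906

Y = C + I = 484 + 0.62Y + 2900.28
Y − 0.62Y = 3384.28
0.38Y = 3384.28, so Y = 3384.28/0.38 = 8906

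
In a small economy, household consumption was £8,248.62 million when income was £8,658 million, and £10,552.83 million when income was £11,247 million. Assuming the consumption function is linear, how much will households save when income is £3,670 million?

MPC = (10552.83 − 8248.62)/(11247 − 8658) = 2304.21/2589 = 0.89
a = 8248.62 − 0.89(8658) = 8248.62 − 7705.62 = 543
C = 543 + 0.89(3670) = 3809.3
S = 3670 − 3809.3 = -139.3

S = -139.3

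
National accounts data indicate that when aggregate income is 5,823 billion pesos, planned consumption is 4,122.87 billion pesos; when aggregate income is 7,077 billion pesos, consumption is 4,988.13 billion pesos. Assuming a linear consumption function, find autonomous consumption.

MPC = ΔC/ΔY = (4988.13 − 4122.87)/(7077 − 5823) = 865.26/1254 = 0.69
a = C − MPC·Y = 4122.87 − 0.69(5823) = 4122.87 − 4017.87 = 105

a = 105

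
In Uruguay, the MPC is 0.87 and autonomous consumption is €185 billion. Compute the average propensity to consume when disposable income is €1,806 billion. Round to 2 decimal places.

APC = 0.97

C = 185 + 0.87(1806) = 1756.22
APC = C/Y = 1756.22/1806 = 0.97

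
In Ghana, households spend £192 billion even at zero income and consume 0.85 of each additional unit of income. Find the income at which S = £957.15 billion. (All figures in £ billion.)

Y = 7661

S = Y − C = -192 + 0.15Y
-192 + 0.15Y = 957.15, so 0.15Y = 1149.15 and Y = 7661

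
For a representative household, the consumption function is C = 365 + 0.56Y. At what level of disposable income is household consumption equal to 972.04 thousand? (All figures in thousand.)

Y = 1084

365 + 0.56Y = 972.04
0.56Y = 607.04, so Y = 607.04/0.56 = 1084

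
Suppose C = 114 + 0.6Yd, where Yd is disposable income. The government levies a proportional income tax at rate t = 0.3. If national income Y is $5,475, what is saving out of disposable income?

S = 1419

Yd = (1 − 0.3)(5475) = 0.7(5475) = 3832.5
C = 114 + 0.6(3832.5) = 114 + 2299.5 = 2413.5
S = Yd − C = 3832.5 − 2413.5 = 1419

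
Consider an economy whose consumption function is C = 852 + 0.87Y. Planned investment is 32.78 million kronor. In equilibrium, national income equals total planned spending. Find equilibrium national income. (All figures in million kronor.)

Y = C + I = 852 + 0.87Y + 32.78
Y − 0.87Y = 884.78
0.13Y = 884.78, so Y = 884.78/0.13 = 6806

Y = 6806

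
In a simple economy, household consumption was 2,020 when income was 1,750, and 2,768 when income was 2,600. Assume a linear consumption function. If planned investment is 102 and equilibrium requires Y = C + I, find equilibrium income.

MPC = (2768 − 2020)/(2600 − 1750) = 748/850 = 0.88
a = 2020 − 0.88(1750) = 480
Equilibrium: Y = 480 + 0.88Y + 102
0.12Y = 582, so Y = 582/0.12 = 4850

Y = 4850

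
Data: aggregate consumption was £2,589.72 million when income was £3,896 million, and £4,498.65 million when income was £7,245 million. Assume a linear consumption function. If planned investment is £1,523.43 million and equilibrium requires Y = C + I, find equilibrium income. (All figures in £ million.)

Y = 4401

MPC = (4498.65 − 2589.72)/(7245 − 3896) = 1908.93/3349 = 0.57
a = 2589.72 − 0.57(3896) = 369
Equilibrium: Y = 369 + 0.57Y + 1523.43
0.43Y = 1892.43, so Y = 1892.43/0.43 = 4401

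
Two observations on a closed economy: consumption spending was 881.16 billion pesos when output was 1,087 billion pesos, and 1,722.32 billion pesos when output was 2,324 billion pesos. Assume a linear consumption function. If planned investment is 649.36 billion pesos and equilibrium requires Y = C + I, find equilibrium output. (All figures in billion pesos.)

Y = 2473

MPC = (1722.32 − 881.16)/(2324 − 1087) = 841.16/1237 = 0.68
a = 881.16 − 0.68(1087) = 142
Equilibrium: Y = 142 + 0.68Y + 649.36
0.32Y = 791.36, so Y = 791.36/0.32 = 2473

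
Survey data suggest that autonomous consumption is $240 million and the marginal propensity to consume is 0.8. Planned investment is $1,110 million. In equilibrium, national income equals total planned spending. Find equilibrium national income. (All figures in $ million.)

Y = 6750

Y = C + I = 240 + 0.8Y + 1110
Y − 0.8Y = 1350
0.2Y = 1350, so Y = 1350/0.2 = 6750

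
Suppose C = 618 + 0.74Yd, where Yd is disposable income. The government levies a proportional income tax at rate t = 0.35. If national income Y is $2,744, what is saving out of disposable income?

Yd = (1 − 0.35)(2744) = 0.65(2744) = 1783.6
C = 618 + 0.74(1783.6) = 618 + 1319.864 = 1937.864
S = Yd − C = 1783.6 − 1937.864 = -154.264

S = -154.264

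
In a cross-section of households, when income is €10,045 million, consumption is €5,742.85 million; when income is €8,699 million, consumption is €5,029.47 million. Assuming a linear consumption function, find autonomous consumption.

a = 419

MPC = ΔC/ΔY = (5742.85 − 5029.47)/(10045 − 8699) = 713.38/1346 = 0.53
a = C − MPC·Y = 5029.47 − 0.53(8699) = 5029.47 − 4610.47 = 419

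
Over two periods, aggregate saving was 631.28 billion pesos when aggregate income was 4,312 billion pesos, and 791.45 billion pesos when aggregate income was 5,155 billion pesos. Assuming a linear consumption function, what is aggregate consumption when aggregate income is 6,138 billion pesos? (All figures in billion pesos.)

C = 5159.78

MPS = ΔS/ΔY = (791.45 − 631.28)/(5155 − 4312) = 160.17/843 = 0.19
MPC = 1 − MPS = 0.81
Autonomous saving = 631.28 − 0.19(4312) = -188, so a = 188
C = 188 + 0.81(6138) = 188 + 4971.78 = 5159.78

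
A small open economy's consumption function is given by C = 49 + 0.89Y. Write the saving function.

S = -49 + 0.11Y

S = Y − C = Y − (49 + 0.89Y) = -49 + (1 − 0.89)Y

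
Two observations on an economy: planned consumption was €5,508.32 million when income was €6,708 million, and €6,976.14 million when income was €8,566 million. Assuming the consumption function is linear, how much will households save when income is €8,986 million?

S = 1678.06

MPC = (6976.14 − 5508.32)/(8566 − 6708) = 1467.82/1858 = 0.79
a = 5508.32 − 0.79(6708) = 5508.32 − 5299.32 = 209
C = 209 + 0.79(8986) = 7307.94
S = 8986 − 7307.94 = 1678.06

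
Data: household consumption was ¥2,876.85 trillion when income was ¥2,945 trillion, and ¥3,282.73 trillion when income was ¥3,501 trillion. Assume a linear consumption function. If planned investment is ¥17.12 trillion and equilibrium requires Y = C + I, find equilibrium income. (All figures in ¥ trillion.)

Y = 2756

MPC = (3282.73 − 2876.85)/(3501 − 2945) = 405.88/556 = 0.73
a = 2876.85 − 0.73(2945) = 727
Equilibrium: Y = 727 + 0.73Y + 17.12
0.27Y = 744.12, so Y = 744.12/0.27 = 2756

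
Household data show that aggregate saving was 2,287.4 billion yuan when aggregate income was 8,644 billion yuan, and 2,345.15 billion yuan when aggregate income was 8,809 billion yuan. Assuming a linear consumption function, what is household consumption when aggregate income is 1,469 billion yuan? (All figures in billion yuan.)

C = 1692.85

MPS = ΔS/ΔY = (2345.15 − 2287.4)/(8809 − 8644) = 57.75/165 = 0.35
MPC = 1 − MPS = 0.65
Autonomous saving = 2287.4 − 0.35(8644) = -738, so a = 738
C = 738 + 0.65(1469) = 738 + 954.85 = 1692.85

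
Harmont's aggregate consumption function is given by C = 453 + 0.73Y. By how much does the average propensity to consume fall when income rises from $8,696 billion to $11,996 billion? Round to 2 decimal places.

ΔAPC = 0.01

At Y = 8696: C = 453 + 0.73(8696) = 6801.08, APC = 6801.08/8696 = 0.782
At Y = 11996: C = 9210.08, APC = 9210.08/11996 = 0.768
Fall in APC = 0.782 − 0.768 = 0.014 ≈ 0.01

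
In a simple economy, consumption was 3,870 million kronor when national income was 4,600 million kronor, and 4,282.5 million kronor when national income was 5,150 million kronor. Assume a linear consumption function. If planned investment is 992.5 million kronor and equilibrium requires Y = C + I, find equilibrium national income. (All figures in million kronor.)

Y = 5650

MPC = (4282.5 − 3870)/(5150 − 4600) = 412.5/550 = 0.75
a = 3870 − 0.75(4600) = 420
Equilibrium: Y = 420 + 0.75Y + 992.5
0.25Y = 1412.5, so Y = 1412.5/0.25 = 5650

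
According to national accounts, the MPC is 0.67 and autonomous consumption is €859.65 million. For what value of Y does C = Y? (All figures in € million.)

At break-even, C = Y: 859.65 + 0.67Y = Y
0.33Y = 859.65, so Y = 859.65/0.33 = 2605

Y = 2605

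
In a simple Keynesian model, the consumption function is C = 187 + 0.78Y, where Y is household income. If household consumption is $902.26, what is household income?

187 + 0.78Y = 902.26
0.78Y = 715.26, so Y = 715.26/0.78 = 917

Y = 917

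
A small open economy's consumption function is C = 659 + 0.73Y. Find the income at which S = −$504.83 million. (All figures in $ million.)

Y = 571

S = Y − C = -659 + 0.27Y
-659 + 0.27Y = -504.83, so 0.27Y = 154.17 and Y = 571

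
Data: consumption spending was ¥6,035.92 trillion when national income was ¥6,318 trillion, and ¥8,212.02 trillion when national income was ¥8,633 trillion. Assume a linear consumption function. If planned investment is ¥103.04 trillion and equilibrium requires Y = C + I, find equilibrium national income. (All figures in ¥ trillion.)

MPC = (8212.02 − 6035.92)/(8633 − 6318) = 2176.1/2315 = 0.94
a = 6035.92 − 0.94(6318) = 97
Equilibrium: Y = 97 + 0.94Y + 103.04
0.06Y = 200.04, so Y = 200.04/0.06 = 3334

Y = 3334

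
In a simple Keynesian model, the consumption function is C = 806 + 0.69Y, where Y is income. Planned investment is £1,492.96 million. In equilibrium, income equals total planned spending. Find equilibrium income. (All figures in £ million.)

Y = 7416

Y = C + I = 806 + 0.69Y + 1492.96
Y − 0.69Y = 2298.96
0.31Y = 2298.96, so Y = 2298.96/0.31 = 7416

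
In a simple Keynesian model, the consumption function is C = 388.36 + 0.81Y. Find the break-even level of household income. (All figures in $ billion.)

Y = 2044

At break-even, C = Y: 388.36 + 0.81Y = Y
0.19Y = 388.36, so Y = 388.36/0.19 = 2044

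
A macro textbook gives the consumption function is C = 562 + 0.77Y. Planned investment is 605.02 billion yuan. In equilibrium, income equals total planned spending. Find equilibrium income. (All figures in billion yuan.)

Y = 5074

Y = C + I = 562 + 0.77Y + 605.02
Y − 0.77Y = 1167.02
0.23Y = 1167.02, so Y = 1167.02/0.23 = 5074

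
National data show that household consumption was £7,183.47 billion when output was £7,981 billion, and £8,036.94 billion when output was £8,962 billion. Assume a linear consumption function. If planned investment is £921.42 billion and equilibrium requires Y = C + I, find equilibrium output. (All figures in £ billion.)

Y = 8934

MPC = (8036.94 − 7183.47)/(8962 − 7981) = 853.47/981 = 0.87
a = 7183.47 − 0.87(7981) = 240
Equilibrium: Y = 240 + 0.87Y + 921.42
0.13Y = 1161.42, so Y = 1161.42/0.13 = 8934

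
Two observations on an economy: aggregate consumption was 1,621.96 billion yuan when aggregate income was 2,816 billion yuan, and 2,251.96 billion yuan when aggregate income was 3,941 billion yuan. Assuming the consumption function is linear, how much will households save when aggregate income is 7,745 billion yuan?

S = 3362.8

MPC = (2251.96 − 1621.96)/(3941 − 2816) = 630/1125 = 0.56
a = 1621.96 − 0.56(2816) = 1621.96 − 1576.96 = 45
C = 45 + 0.56(7745) = 4382.2
S = 7745 − 4382.2 = 3362.8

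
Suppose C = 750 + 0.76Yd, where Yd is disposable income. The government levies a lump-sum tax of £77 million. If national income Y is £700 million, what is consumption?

C = 1223.48

Yd = Y − T = 700 − 77 = 623
C = 750 + 0.76(623) = 750 + 473.48 = 1223.48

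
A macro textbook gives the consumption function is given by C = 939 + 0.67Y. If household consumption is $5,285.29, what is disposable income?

939 + 0.67Y = 5285.29
0.67Y = 4346.29, so Y = 4346.29/0.67 = 6487

Y = 6487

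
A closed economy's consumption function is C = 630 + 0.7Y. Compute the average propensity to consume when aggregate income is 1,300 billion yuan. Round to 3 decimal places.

C = 630 + 0.7(1300) = 1540
APC = C/Y = 1540/1300 = 1.185

APC = 1.185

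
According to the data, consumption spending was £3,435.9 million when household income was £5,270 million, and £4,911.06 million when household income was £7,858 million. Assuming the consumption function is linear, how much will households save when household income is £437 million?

S = -244.09

MPC = (4911.06 − 3435.9)/(7858 − 5270) = 1475.16/2588 = 0.57
a = 3435.9 − 0.57(5270) = 3435.9 − 3003.9 = 432
C = 432 + 0.57(437) = 681.09
S = 437 − 681.09 = -244.09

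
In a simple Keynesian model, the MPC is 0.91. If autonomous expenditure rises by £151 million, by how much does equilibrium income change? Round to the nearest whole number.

ΔY ≈ 1678

The multiplier is 1/(1 − MPC) = 1/0.09.
ΔY = 151/0.09 = 1677.78 ≈ 1678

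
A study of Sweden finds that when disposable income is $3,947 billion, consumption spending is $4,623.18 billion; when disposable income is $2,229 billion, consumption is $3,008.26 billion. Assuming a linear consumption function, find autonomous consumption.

MPC = ΔC/ΔY = (4623.18 − 3008.26)/(3947 − 2229) = 1614.92/1718 = 0.94
a = C − MPC·Y = 3008.26 − 0.94(2229) = 3008.26 − 2095.26 = 913

a = 913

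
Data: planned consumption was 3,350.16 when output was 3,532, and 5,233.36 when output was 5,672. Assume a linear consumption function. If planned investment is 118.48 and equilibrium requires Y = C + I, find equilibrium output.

Y = 3004

MPC = (5233.36 − 3350.16)/(5672 − 3532) = 1883.2/2140 = 0.88
a = 3350.16 − 0.88(3532) = 242
Equilibrium: Y = 242 + 0.88Y + 118.48
0.12Y = 360.48, so Y = 360.48/0.12 = 3004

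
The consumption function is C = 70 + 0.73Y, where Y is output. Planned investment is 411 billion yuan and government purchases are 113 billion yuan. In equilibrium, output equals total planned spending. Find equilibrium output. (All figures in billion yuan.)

Y = 2200

Y = C + I + G = 70 + 0.73Y + 411 + 113
Y − 0.73Y = 594
0.27Y = 594, so Y = 594/0.27 = 2200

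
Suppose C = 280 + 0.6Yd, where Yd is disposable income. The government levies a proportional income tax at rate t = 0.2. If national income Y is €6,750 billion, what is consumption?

C = 3520

Yd = (1 − 0.2)(6750) = 0.8(6750) = 5400
C = 280 + 0.6(5400) = 280 + 3240 = 3520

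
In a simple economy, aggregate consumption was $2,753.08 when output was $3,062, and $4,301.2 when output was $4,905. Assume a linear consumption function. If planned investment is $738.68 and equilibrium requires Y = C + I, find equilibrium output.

Y = 5748

MPC = (4301.2 − 2753.08)/(4905 − 3062) = 1548.12/1843 = 0.84
a = 2753.08 − 0.84(3062) = 181
Equilibrium: Y = 181 + 0.84Y + 738.68
0.16Y = 919.68, so Y = 919.68/0.16 = 5748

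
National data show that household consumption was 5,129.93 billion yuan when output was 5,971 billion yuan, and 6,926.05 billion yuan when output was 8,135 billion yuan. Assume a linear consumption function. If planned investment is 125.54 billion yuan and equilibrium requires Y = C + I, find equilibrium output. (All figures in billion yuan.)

Y = 1762

MPC = (6926.05 − 5129.93)/(8135 − 5971) = 1796.12/2164 = 0.83
a = 5129.93 − 0.83(5971) = 174
Equilibrium: Y = 174 + 0.83Y + 125.54
0.17Y = 299.54, so Y = 299.54/0.17 = 1762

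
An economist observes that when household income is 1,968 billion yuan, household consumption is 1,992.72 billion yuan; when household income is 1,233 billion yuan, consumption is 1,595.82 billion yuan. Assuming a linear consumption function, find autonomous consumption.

MPC = ΔC/ΔY = (1992.72 − 1595.82)/(1968 − 1233) = 396.9/735 = 0.54
a = C − MPC·Y = 1595.82 − 0.54(1233) = 1595.82 − 665.82 = 930

a = 930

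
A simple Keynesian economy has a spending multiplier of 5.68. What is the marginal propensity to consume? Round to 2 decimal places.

MPC = 0.82

k = 1/(1 − MPC), so 1 − MPC = 1/k = 1/5.68 = 0.1761
MPC = 1 − 0.1761 = 0.82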